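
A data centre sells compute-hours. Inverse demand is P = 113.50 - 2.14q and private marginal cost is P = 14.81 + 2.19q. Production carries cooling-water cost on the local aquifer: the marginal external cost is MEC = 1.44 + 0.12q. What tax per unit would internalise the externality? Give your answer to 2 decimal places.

Social marginal cost = private MC + MEC = 16.25 + 2.31q.
Set SMC = demand: 16.25 + 2.31q = 113.50 - 2.14q → q* = 21.8539.
The Pigouvian tax equals MEC at q*: 1.44 + 0.12×21.8539 = 4.0625.

tax = 4.06 per unit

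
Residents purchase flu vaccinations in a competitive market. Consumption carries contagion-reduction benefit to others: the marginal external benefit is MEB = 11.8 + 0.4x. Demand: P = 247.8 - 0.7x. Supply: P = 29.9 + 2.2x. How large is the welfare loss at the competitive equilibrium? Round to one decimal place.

Market equilibrium (private): 29.9 + 2.2x = 247.8 - 0.7x → x_m = 75.1379.
Social marginal benefit = demand + MEB = 259.6 - 0.3x.
Set SMB = MC: 259.6 - 0.3x = 29.9 + 2.2x → x* = 91.8800.
The loss is the area between SMB and MC from x* to x_m; with linear curves that's a triangle of height MEB(x_m).
DWL = ½ × 16.7421 × 41.8552 = 350.3720.

DWL = 350.4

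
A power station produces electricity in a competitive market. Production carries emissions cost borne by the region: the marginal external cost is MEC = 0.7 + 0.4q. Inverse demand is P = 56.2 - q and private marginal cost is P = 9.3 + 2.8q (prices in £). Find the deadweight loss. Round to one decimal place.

DWL = £3.8

Market equilibrium (private): 9.3 + 2.8q = 56.2 - q → q_m = 12.3421.
Social marginal cost = private MC + MEC = 10.0 + 3.2q.
Set SMC = demand: 10.0 + 3.2q = 56.2 - q → q* = 11.0000.
Between q* and q_m the wedge SMC − demand runs linearly from 0 to MEC(q_m), so the loss is a triangle.
DWL = ½ × 1.3421 × 5.6368 = 3.7826.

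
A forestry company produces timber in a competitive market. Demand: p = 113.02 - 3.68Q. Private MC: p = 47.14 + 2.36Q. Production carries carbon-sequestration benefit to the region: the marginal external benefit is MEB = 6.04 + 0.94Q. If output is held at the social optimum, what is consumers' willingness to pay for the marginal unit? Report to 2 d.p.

Social marginal cost = private MC − MEB = 41.10 + 1.42Q.
Set SMC = demand: 41.10 + 1.42Q = 113.02 - 3.68Q → Q* = 14.1020.
Consumer price on the demand curve at Q*: 113.02 − 3.68×14.1020 = 61.1246.

P = 61.12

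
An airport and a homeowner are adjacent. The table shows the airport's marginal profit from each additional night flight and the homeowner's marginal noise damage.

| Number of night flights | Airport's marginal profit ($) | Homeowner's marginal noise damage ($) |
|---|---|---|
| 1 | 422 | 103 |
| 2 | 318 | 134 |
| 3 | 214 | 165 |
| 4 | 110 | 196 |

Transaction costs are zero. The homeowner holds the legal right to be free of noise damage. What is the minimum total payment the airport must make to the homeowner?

Efficient level: marginal profit ≥ marginal noise damage through level 3, so k* = 3.
With the homeowner holding the right, the airport must at least compensate total damage at k*: 103 + 134 + 165 = 402.

$402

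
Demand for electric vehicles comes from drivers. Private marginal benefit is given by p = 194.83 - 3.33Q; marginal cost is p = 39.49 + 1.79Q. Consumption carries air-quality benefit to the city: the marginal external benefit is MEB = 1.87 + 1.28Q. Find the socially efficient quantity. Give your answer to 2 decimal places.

Q* = 40.94

Social marginal benefit = demand + MEB = 196.70 - 2.05Q.
Set SMB = MC: 196.70 - 2.05Q = 39.49 + 1.79Q → Q* = 40.9401.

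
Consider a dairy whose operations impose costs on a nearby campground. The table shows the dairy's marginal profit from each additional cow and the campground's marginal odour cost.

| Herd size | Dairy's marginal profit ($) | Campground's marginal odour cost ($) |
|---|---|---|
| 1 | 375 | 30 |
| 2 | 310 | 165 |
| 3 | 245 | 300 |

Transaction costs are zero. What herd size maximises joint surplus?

2

Bargaining reaches the level where marginal profit last exceeds marginal odour cost.
That holds through level 2 (310 ≥ 165) but not at 3 (245 < 300).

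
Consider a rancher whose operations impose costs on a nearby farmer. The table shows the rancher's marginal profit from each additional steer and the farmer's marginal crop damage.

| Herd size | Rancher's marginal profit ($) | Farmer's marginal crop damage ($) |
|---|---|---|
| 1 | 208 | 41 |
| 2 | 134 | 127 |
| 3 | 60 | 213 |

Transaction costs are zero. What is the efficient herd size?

Bargaining reaches the level where marginal profit last exceeds marginal crop damage.
That holds through level 2 (134 ≥ 127) but not at 3 (60 < 213).

2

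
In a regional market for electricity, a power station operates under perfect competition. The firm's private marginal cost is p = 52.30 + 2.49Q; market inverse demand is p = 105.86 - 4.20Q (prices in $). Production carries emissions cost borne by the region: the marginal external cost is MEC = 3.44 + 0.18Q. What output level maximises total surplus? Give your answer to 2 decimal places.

Q* = 7.30

Social marginal cost = private MC + MEC = 55.74 + 2.67Q.
Set SMC = demand: 55.74 + 2.67Q = 105.86 - 4.20Q → Q* = 7.2955.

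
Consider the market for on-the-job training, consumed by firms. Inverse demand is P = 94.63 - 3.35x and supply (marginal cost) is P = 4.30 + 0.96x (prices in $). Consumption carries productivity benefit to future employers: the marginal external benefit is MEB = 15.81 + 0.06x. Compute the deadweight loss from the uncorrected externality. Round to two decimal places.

DWL = $34.27

Market equilibrium (private): 4.30 + 0.96x = 94.63 - 3.35x → x_m = 20.9582.
Social marginal benefit = demand + MEB = 110.44 - 3.29x.
Set SMB = MC: 110.44 - 3.29x = 4.30 + 0.96x → x* = 24.9741.
The loss is the area between SMB and MC from x* to x_m; with linear curves that's a triangle of height MEB(x_m).
DWL = ½ × 4.0159 × 17.0675 = 34.2707.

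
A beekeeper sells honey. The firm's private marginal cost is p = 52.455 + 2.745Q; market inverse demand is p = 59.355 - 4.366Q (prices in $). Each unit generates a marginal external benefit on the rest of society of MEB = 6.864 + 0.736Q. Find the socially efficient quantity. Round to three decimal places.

Q* = 2.159

Social marginal cost = private MC − MEB = 45.591 + 2.009Q.
Set SMC = demand: 45.591 + 2.009Q = 59.355 - 4.366Q → Q* = 2.1591.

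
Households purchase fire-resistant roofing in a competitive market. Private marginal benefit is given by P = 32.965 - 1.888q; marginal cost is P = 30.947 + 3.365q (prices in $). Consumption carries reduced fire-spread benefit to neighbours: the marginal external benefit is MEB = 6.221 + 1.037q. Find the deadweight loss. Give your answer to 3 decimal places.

DWL = $5.196

Market equilibrium (private): 30.947 + 3.365q = 32.965 - 1.888q → q_m = 0.3842.
Social marginal benefit = demand + MEB = 39.186 - 0.851q.
Set SMB = MC: 39.186 - 0.851q = 30.947 + 3.365q → q* = 1.9542.
Between q* and q_m the wedge SMB − MC runs linearly from 0 to MEB(q_m), so the loss is a triangle.
DWL = ½ × 1.5700 × 6.6194 = 5.1962.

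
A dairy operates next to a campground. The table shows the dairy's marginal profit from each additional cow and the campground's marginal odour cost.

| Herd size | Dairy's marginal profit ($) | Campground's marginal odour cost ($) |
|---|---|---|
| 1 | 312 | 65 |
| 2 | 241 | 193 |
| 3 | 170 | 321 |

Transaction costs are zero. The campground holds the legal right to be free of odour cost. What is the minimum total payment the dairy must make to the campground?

$258

Efficient level: marginal profit ≥ marginal odour cost through level 2, so k* = 2.
With the campground holding the right, the dairy must at least compensate total damage at k*: 65 + 193 = 258.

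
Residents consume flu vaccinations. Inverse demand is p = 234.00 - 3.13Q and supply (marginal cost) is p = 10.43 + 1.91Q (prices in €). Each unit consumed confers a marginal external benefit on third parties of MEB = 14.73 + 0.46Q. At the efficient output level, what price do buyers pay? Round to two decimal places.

Social marginal benefit = demand + MEB = 248.73 - 2.67Q.
Set SMB = MC: 248.73 - 2.67Q = 10.43 + 1.91Q → Q* = 52.0306.
Consumer price on the demand curve at Q*: 234.00 − 3.13×52.0306 = 71.1442.

P = €71.14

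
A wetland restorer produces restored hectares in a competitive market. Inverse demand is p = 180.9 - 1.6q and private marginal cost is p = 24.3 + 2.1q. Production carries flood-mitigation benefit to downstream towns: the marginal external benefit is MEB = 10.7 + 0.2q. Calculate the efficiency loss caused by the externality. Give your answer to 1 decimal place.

DWL = 52.5

Market equilibrium (private): 24.3 + 2.1q = 180.9 - 1.6q → q_m = 42.3243.
Social marginal cost = private MC − MEB = 13.6 + 1.9q.
Set SMC = demand: 13.6 + 1.9q = 180.9 - 1.6q → q* = 47.8000.
The loss is the area between SMC and demand from q* to q_m; with linear curves that's a triangle of height MEB(q_m).
DWL = ½ × 5.4757 × 19.1649 = 52.4706.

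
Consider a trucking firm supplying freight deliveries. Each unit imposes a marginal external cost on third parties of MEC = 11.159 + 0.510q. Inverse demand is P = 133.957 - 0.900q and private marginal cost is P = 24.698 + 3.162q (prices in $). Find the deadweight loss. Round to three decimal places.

Market equilibrium (private): 24.698 + 3.162q = 133.957 - 0.900q → q_m = 26.8978.
Social marginal cost = private MC + MEC = 35.857 + 3.672q.
Set SMC = demand: 35.857 + 3.672q = 133.957 - 0.900q → q* = 21.4567.
The welfare-loss triangle has base |q_m − q*| and height MEC(q_m) (the vertical gap between SMC and demand is zero at q* and MEC at q_m).
DWL = ½ × 5.4411 × 24.8769 = 67.6789.

DWL = $67.679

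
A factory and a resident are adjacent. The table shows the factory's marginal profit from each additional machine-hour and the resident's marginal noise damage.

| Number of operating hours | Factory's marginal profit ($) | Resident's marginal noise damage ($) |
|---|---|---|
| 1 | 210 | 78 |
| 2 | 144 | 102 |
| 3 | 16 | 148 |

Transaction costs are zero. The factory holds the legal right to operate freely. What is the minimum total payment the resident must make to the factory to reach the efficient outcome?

$16

Left alone the factory would choose level 3 (marginal profit stays positive).
Efficient level: k* = 2 (marginal profit ≥ marginal noise damage through 2).
The resident must at least cover the factory's forgone profit from cutting 3→2: 16 = 16.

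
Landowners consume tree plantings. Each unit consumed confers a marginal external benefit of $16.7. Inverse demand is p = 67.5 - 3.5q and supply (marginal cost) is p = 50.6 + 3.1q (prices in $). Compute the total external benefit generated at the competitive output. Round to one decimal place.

Market equilibrium (private): 50.6 + 3.1q = 67.5 - 3.5q → q_m = 2.5606.
Total external benefit = MEB × q_m = 16.7 × 2.5606 = 42.7620.

$42.8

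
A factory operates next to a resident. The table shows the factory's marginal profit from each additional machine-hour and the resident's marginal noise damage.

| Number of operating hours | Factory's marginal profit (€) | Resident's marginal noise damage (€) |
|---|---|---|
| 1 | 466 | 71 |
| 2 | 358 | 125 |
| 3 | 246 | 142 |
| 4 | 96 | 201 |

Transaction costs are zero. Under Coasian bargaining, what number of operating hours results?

3

Bargaining reaches the level where marginal profit last exceeds marginal noise damage.
That holds through level 3 (246 ≥ 142) but not at 4 (96 < 201).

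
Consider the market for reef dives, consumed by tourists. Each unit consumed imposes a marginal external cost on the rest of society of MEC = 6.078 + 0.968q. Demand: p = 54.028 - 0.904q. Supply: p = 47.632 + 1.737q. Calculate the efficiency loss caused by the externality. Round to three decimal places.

DWL = 9.828

Market equilibrium (private): 47.632 + 1.737q = 54.028 - 0.904q → q_m = 2.4218.
Social marginal benefit = demand − MEC = 47.950 - 1.872q.
Set SMB = MC: 47.950 - 1.872q = 47.632 + 1.737q → q* = 0.0881.
The loss is the area between SMB and MC from q* to q_m; with linear curves that's a triangle of height MEC(q_m).
DWL = ½ × 2.3337 × 8.4223 = 9.8276.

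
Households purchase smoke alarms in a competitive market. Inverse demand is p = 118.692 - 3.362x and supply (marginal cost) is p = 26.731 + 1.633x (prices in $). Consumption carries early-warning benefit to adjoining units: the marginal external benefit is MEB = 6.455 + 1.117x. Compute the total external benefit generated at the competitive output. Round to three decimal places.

Market equilibrium (private): 26.731 + 1.633x = 118.692 - 3.362x → x_m = 18.4106.
Total external benefit = ∫₀^{x_m} (6.455 + 1.117x) dx = 6.455×18.4106 + ½×1.117×18.4106² = 308.1441.

$308.144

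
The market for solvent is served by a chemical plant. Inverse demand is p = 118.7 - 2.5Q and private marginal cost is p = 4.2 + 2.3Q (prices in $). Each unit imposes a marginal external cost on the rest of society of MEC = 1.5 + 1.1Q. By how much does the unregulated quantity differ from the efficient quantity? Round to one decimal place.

Market equilibrium (private): 4.2 + 2.3Q = 118.7 - 2.5Q → Q_m = 23.8542.
Social marginal cost = private MC + MEC = 5.7 + 3.4Q.
Set SMC = demand: 5.7 + 3.4Q = 118.7 - 2.5Q → Q* = 19.1525.
Gap = |23.8542 − 19.1525| = 4.7017.

4.7 units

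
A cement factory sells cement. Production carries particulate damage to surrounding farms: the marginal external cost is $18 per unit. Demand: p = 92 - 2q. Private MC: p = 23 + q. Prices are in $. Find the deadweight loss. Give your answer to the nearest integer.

Market equilibrium (private): 23 + q = 92 - 2q → q_m = 23.0000.
Social marginal cost = private MC + MEC = 41 + q.
Set SMC = demand: 41 + q = 92 - 2q → q* = 17.0000.
Height of the DWL triangle at q_m is SMC(q_m) − demand(q_m) = MEC(q_m) = 18.0000.
DWL = ½ × 6.0000 × 18.0000 = 54.0000.

DWL = $54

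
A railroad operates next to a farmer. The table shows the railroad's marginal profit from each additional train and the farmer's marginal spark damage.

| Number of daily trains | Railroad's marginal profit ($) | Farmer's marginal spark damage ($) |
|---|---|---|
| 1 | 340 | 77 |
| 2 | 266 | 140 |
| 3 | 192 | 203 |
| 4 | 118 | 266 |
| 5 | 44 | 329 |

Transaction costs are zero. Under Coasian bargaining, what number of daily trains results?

2

Bargaining reaches the level where marginal profit last exceeds marginal spark damage.
That holds through level 2 (266 ≥ 140) but not at 3 (192 < 203).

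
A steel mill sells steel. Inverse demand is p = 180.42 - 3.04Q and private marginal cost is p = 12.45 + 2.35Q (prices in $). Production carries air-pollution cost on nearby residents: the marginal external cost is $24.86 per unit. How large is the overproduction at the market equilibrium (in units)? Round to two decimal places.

4.61 units

Market equilibrium (private): 12.45 + 2.35Q = 180.42 - 3.04Q → Q_m = 31.1633.
Social marginal cost = private MC + MEC = 37.31 + 2.35Q.
Set SMC = demand: 37.31 + 2.35Q = 180.42 - 3.04Q → Q* = 26.5510.
Gap = |31.1633 − 26.5510| = 4.6123.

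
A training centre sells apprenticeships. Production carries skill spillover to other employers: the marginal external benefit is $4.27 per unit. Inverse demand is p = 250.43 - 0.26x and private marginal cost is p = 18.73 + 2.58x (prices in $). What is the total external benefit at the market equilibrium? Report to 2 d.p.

Market equilibrium (private): 18.73 + 2.58x = 250.43 - 0.26x → x_m = 81.5845.
Total external benefit = MEB × x_m = 4.27 × 81.5845 = 348.3658.

$348.37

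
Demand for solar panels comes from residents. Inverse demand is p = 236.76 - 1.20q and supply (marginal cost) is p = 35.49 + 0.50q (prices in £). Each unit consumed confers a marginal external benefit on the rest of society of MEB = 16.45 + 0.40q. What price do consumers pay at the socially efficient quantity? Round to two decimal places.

Social marginal benefit = demand + MEB = 253.21 - 0.80q.
Set SMB = MC: 253.21 - 0.80q = 35.49 + 0.50q → q* = 167.4769.
Consumer price on the demand curve at q*: 236.76 − 1.20×167.4769 = 35.7877.

P = £35.79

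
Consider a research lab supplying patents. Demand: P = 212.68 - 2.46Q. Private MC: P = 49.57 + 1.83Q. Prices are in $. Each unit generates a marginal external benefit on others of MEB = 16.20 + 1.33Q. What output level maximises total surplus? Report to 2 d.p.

Social marginal cost = private MC − MEB = 33.37 + 0.50Q.
Set SMC = demand: 33.37 + 0.50Q = 212.68 - 2.46Q → Q* = 60.5777.

Q* = 60.58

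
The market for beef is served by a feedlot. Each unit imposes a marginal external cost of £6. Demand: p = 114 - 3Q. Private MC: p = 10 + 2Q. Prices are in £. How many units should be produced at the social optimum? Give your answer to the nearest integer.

Q* = 20

Social marginal cost = private MC + MEC = 16 + 2Q.
Set SMC = demand: 16 + 2Q = 114 - 3Q → Q* = 19.6000.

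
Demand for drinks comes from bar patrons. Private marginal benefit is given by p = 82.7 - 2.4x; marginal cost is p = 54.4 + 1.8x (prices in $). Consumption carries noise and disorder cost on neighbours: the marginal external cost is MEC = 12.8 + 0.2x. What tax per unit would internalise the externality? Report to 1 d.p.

Social marginal benefit = demand − MEC = 69.9 - 2.6x.
Set SMB = MC: 69.9 - 2.6x = 54.4 + 1.8x → x* = 3.5227.
The Pigouvian tax equals MEC at x*: 12.8 + 0.2×3.5227 = 13.5045.

tax = $13.5 per unit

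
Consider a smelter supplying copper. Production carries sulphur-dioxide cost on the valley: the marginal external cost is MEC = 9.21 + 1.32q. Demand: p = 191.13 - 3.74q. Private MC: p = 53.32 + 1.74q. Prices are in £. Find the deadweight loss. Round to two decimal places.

Market equilibrium (private): 53.32 + 1.74q = 191.13 - 3.74q → q_m = 25.1478.
Social marginal cost = private MC + MEC = 62.53 + 3.06q.
Set SMC = demand: 62.53 + 3.06q = 191.13 - 3.74q → q* = 18.9118.
Between q* and q_m the wedge SMC − demand runs linearly from 0 to MEC(q_m), so the loss is a triangle.
DWL = ½ × 6.2360 × 42.4051 = 132.2191.

DWL = £132.22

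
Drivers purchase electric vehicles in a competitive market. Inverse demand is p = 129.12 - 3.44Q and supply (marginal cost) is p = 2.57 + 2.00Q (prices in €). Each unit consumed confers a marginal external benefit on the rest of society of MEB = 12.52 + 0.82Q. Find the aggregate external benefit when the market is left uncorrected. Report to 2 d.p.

€513.13

Market equilibrium (private): 2.57 + 2.00Q = 129.12 - 3.44Q → Q_m = 23.2629.
Total external benefit = ∫₀^{Q_m} (12.52 + 0.82Q) dQ = 12.52×23.2629 + ½×0.82×23.2629² = 513.1281.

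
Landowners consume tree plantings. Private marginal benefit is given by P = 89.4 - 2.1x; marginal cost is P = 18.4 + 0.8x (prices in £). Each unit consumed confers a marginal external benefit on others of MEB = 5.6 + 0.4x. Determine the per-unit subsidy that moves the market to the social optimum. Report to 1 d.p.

Social marginal benefit = demand + MEB = 95.0 - 1.7x.
Set SMB = MC: 95.0 - 1.7x = 18.4 + 0.8x → x* = 30.6400.
The Pigouvian subsidy equals MEB at x*: 5.6 + 0.4×30.6400 = 17.8560.

subsidy = £17.9 per unit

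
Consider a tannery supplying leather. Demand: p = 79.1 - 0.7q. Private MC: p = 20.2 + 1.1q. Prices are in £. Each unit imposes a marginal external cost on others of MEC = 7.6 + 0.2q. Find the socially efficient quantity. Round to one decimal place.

q* = 25.7

Social marginal cost = private MC + MEC = 27.8 + 1.3q.
Set SMC = demand: 27.8 + 1.3q = 79.1 - 0.7q → q* = 25.6500.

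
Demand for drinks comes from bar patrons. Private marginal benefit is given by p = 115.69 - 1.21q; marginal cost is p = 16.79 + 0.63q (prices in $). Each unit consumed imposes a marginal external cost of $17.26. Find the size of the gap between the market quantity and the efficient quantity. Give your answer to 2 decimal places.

9.38 units

Market equilibrium (private): 16.79 + 0.63q = 115.69 - 1.21q → q_m = 53.7500.
Social marginal benefit = demand − MEC = 98.43 - 1.21q.
Set SMB = MC: 98.43 - 1.21q = 16.79 + 0.63q → q* = 44.3696.
Gap = |53.7500 − 44.3696| = 9.3804.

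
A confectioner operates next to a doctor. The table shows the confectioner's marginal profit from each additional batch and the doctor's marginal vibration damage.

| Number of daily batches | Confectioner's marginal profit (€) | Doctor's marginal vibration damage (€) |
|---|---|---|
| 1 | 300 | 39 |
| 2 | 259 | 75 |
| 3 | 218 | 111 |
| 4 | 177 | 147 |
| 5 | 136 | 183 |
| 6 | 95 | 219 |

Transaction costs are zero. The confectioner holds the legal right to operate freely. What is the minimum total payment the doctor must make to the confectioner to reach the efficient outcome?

Left alone the confectioner would choose level 6 (marginal profit stays positive).
Efficient level: k* = 4 (marginal profit ≥ marginal vibration damage through 4).
The doctor must at least cover the confectioner's forgone profit from cutting 6→4: 136 + 95 = 231.

€231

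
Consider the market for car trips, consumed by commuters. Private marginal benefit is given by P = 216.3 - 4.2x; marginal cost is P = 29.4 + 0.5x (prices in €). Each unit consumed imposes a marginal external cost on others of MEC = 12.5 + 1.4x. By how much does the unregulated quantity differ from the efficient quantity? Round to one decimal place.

11.2 units

Market equilibrium (private): 29.4 + 0.5x = 216.3 - 4.2x → x_m = 39.7660.
Social marginal benefit = demand − MEC = 203.8 - 5.6x.
Set SMB = MC: 203.8 - 5.6x = 29.4 + 0.5x → x* = 28.5902.
Gap = |39.7660 − 28.5902| = 11.1758.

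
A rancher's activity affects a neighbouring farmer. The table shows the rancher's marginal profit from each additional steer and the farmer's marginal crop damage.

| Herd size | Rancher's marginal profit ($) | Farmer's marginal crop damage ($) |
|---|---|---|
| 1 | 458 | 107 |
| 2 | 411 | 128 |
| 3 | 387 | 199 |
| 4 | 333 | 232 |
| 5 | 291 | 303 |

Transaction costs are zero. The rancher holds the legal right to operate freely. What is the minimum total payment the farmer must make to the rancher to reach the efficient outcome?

$291

Left alone the rancher would choose level 5 (marginal profit stays positive).
Efficient level: k* = 4 (marginal profit ≥ marginal crop damage through 4).
The farmer must at least cover the rancher's forgone profit from cutting 5→4: 291 = 291.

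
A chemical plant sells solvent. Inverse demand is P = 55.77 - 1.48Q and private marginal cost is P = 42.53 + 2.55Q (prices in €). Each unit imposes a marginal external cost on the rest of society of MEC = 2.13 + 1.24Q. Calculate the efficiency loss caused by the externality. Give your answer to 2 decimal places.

DWL = €3.65

Market equilibrium (private): 42.53 + 2.55Q = 55.77 - 1.48Q → Q_m = 3.2854.
Social marginal cost = private MC + MEC = 44.66 + 3.79Q.
Set SMC = demand: 44.66 + 3.79Q = 55.77 - 1.48Q → Q* = 2.1082.
Between Q* and Q_m the wedge SMC − demand runs linearly from 0 to MEC(Q_m), so the loss is a triangle.
DWL = ½ × 1.1772 × 6.2038 = 3.6516.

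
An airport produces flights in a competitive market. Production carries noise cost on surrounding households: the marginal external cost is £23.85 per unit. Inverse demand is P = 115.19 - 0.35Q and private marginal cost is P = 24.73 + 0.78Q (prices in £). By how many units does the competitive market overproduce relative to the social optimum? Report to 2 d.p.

Market equilibrium (private): 24.73 + 0.78Q = 115.19 - 0.35Q → Q_m = 80.0531.
Social marginal cost = private MC + MEC = 48.58 + 0.78Q.
Set SMC = demand: 48.58 + 0.78Q = 115.19 - 0.35Q → Q* = 58.9469.
Gap = |80.0531 − 58.9469| = 21.1062.

21.11 units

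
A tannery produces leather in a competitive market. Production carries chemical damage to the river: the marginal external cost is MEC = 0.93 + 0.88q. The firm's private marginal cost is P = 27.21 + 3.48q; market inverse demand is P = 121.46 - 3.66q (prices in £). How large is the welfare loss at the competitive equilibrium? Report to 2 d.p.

Market equilibrium (private): 27.21 + 3.48q = 121.46 - 3.66q → q_m = 13.2003.
Social marginal cost = private MC + MEC = 28.14 + 4.36q.
Set SMC = demand: 28.14 + 4.36q = 121.46 - 3.66q → q* = 11.6359.
Height of the DWL triangle at q_m is SMC(q_m) − demand(q_m) = MEC(q_m) = 12.5462.
DWL = ½ × 1.5644 × 12.5462 = 9.8136.

DWL = £9.81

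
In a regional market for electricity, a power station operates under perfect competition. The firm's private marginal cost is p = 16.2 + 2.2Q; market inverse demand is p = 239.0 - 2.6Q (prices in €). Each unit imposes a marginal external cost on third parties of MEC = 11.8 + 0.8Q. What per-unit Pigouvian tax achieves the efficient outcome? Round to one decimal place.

Social marginal cost = private MC + MEC = 28.0 + 3.0Q.
Set SMC = demand: 28.0 + 3.0Q = 239.0 - 2.6Q → Q* = 37.6786.
The Pigouvian tax equals MEC at Q*: 11.8 + 0.8×37.6786 = 41.9429.

tax = €41.9 per unit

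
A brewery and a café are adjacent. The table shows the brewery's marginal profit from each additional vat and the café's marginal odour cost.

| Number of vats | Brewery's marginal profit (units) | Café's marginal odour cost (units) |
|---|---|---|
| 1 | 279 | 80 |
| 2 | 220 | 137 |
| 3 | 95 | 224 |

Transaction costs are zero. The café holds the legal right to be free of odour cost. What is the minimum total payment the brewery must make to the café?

Efficient level: marginal profit ≥ marginal odour cost through level 2, so k* = 2.
With the café holding the right, the brewery must at least compensate total damage at k*: 80 + 137 = 217.

217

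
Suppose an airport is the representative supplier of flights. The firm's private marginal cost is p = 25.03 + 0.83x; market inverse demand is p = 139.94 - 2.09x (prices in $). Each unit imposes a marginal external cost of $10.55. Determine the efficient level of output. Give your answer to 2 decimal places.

Social marginal cost = private MC + MEC = 35.58 + 0.83x.
Set SMC = demand: 35.58 + 0.83x = 139.94 - 2.09x → x* = 35.7397.

x* = 35.74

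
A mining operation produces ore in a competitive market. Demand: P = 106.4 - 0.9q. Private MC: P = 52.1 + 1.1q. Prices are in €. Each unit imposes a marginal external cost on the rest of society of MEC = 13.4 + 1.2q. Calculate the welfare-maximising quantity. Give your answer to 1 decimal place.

Social marginal cost = private MC + MEC = 65.5 + 2.3q.
Set SMC = demand: 65.5 + 2.3q = 106.4 - 0.9q → q* = 12.7813.

q* = 12.8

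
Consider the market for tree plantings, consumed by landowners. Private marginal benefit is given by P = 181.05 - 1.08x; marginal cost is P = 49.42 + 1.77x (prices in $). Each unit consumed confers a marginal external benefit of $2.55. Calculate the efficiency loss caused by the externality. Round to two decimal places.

Market equilibrium (private): 49.42 + 1.77x = 181.05 - 1.08x → x_m = 46.1860.
Social marginal benefit = demand + MEB = 183.60 - 1.08x.
Set SMB = MC: 183.60 - 1.08x = 49.42 + 1.77x → x* = 47.0807.
The welfare-loss triangle has base |x_m − x*| and height MEB(x_m) (the vertical gap between SMB and MC is zero at x* and MEB at x_m).
DWL = ½ × 0.8947 × 2.5500 = 1.1407.

DWL = $1.14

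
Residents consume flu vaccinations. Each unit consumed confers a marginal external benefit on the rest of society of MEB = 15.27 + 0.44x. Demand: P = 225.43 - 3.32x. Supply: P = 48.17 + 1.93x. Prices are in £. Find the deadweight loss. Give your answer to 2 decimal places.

Market equilibrium (private): 48.17 + 1.93x = 225.43 - 3.32x → x_m = 33.7638.
Social marginal benefit = demand + MEB = 240.70 - 2.88x.
Set SMB = MC: 240.70 - 2.88x = 48.17 + 1.93x → x* = 40.0270.
The welfare-loss triangle has base |x_m − x*| and height MEB(x_m) (the vertical gap between SMB and MC is zero at x* and MEB at x_m).
DWL = ½ × 6.2632 × 30.1261 = 94.3429.

DWL = £94.34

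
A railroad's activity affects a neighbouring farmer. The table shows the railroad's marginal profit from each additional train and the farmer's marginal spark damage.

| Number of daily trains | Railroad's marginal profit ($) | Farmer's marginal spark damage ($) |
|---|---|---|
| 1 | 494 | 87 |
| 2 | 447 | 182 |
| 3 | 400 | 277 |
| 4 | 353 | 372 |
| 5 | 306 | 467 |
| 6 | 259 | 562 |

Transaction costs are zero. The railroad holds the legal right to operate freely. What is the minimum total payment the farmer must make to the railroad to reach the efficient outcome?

Left alone the railroad would choose level 6 (marginal profit stays positive).
Efficient level: k* = 3 (marginal profit ≥ marginal spark damage through 3).
The farmer must at least cover the railroad's forgone profit from cutting 6→3: 353 + 306 + 259 = 918.

$918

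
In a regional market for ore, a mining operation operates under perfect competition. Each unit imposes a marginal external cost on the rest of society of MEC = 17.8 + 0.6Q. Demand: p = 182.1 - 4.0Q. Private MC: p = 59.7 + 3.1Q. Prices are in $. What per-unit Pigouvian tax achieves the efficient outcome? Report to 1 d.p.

Social marginal cost = private MC + MEC = 77.5 + 3.7Q.
Set SMC = demand: 77.5 + 3.7Q = 182.1 - 4.0Q → Q* = 13.5844.
The Pigouvian tax equals MEC at Q*: 17.8 + 0.6×13.5844 = 25.9506.

tax = $26.0 per unit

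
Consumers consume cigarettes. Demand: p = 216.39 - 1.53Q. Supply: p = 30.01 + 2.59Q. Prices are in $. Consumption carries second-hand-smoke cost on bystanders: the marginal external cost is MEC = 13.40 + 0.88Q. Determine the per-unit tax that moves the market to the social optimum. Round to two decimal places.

tax = $43.84 per unit

Social marginal benefit = demand − MEC = 202.99 - 2.41Q.
Set SMB = MC: 202.99 - 2.41Q = 30.01 + 2.59Q → Q* = 34.5960.
The Pigouvian tax equals MEC at Q*: 13.40 + 0.88×34.5960 = 43.8445.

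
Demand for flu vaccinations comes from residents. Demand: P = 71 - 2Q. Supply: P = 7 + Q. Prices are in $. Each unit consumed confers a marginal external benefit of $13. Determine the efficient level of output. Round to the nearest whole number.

Q* = 26

Social marginal benefit = demand + MEB = 84 - 2Q.
Set SMB = MC: 84 - 2Q = 7 + Q → Q* = 25.6667.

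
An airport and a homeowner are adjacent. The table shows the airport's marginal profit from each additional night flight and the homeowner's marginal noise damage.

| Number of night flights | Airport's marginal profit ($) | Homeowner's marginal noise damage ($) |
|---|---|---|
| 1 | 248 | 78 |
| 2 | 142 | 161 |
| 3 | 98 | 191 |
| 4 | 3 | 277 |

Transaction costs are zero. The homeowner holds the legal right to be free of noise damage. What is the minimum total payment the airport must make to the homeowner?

$78

Efficient level: marginal profit ≥ marginal noise damage through level 1, so k* = 1.
With the homeowner holding the right, the airport must at least compensate total damage at k*: 78 = 78.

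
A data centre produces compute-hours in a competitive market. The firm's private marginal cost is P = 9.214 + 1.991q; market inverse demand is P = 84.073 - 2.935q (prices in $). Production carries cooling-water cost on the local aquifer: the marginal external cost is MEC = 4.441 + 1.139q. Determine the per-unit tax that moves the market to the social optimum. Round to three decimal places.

tax = $17.665 per unit

Social marginal cost = private MC + MEC = 13.655 + 3.130q.
Set SMC = demand: 13.655 + 3.130q = 84.073 - 2.935q → q* = 11.6106.
The Pigouvian tax equals MEC at q*: 4.441 + 1.139×11.6106 = 17.6655.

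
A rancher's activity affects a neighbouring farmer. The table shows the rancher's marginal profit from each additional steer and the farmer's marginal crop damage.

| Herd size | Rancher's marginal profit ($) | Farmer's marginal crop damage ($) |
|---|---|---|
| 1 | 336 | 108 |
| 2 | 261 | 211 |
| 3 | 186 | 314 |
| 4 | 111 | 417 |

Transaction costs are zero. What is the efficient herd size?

Bargaining reaches the level where marginal profit last exceeds marginal crop damage.
That holds through level 2 (261 ≥ 211) but not at 3 (186 < 314).

2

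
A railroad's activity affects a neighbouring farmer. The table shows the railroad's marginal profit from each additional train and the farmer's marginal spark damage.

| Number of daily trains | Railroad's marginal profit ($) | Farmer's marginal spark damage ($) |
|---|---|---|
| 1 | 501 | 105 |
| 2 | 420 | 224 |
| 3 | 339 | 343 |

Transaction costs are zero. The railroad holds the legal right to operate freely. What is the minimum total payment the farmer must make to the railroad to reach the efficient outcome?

$339

Left alone the railroad would choose level 3 (marginal profit stays positive).
Efficient level: k* = 2 (marginal profit ≥ marginal spark damage through 2).
The farmer must at least cover the railroad's forgone profit from cutting 3→2: 339 = 339.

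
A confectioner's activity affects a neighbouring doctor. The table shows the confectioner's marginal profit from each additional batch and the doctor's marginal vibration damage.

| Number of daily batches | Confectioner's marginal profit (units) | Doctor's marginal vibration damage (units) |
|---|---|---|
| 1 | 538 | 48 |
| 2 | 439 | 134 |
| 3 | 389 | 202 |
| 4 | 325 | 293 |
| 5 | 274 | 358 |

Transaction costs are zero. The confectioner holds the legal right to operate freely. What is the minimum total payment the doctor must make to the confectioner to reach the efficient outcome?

274

Left alone the confectioner would choose level 5 (marginal profit stays positive).
Efficient level: k* = 4 (marginal profit ≥ marginal vibration damage through 4).
The doctor must at least cover the confectioner's forgone profit from cutting 5→4: 274 = 274.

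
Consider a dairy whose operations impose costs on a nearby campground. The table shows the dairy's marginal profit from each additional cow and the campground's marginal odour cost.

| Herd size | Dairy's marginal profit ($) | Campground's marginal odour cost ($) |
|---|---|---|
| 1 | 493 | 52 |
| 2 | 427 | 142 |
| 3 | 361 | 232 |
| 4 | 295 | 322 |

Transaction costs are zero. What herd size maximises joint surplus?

3

Bargaining reaches the level where marginal profit last exceeds marginal odour cost.
That holds through level 3 (361 ≥ 232) but not at 4 (295 < 322).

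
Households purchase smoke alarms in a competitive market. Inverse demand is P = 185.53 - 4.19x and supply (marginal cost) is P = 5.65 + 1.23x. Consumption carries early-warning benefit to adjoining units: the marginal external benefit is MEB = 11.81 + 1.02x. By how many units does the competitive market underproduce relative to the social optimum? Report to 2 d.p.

10.38 units

Market equilibrium (private): 5.65 + 1.23x = 185.53 - 4.19x → x_m = 33.1882.
Social marginal benefit = demand + MEB = 197.34 - 3.17x.
Set SMB = MC: 197.34 - 3.17x = 5.65 + 1.23x → x* = 43.5659.
Gap = |33.1882 − 43.5659| = 10.3777.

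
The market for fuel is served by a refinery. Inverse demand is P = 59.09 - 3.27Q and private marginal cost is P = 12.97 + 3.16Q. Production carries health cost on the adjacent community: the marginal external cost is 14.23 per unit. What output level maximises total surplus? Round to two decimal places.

Social marginal cost = private MC + MEC = 27.20 + 3.16Q.
Set SMC = demand: 27.20 + 3.16Q = 59.09 - 3.27Q → Q* = 4.9596.

Q* = 4.96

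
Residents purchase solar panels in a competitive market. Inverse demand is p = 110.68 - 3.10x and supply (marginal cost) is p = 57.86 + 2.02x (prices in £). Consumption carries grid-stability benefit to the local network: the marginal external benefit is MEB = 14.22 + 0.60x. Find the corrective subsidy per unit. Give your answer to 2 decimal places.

subsidy = £23.12 per unit

Social marginal benefit = demand + MEB = 124.90 - 2.50x.
Set SMB = MC: 124.90 - 2.50x = 57.86 + 2.02x → x* = 14.8319.
The Pigouvian subsidy equals MEB at x*: 14.22 + 0.60×14.8319 = 23.1191.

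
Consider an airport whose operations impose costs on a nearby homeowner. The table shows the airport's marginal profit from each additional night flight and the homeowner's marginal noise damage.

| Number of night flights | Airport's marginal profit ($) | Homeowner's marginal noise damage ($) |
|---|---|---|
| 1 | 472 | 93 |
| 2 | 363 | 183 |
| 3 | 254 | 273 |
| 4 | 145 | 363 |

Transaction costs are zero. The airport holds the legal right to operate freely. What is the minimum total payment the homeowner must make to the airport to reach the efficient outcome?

$399

Left alone the airport would choose level 4 (marginal profit stays positive).
Efficient level: k* = 2 (marginal profit ≥ marginal noise damage through 2).
The homeowner must at least cover the airport's forgone profit from cutting 4→2: 254 + 145 = 399.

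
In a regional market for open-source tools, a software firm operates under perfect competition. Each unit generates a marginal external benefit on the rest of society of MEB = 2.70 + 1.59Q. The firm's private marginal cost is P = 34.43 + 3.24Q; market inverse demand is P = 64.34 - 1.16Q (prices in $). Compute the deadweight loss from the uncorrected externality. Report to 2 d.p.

Market equilibrium (private): 34.43 + 3.24Q = 64.34 - 1.16Q → Q_m = 6.7977.
Social marginal cost = private MC − MEB = 31.73 + 1.65Q.
Set SMC = demand: 31.73 + 1.65Q = 64.34 - 1.16Q → Q* = 11.6050.
The loss is the area between SMC and demand from Q* to Q_m; with linear curves that's a triangle of height MEB(Q_m).
DWL = ½ × 4.8073 × 13.5084 = 32.4695.

DWL = $32.47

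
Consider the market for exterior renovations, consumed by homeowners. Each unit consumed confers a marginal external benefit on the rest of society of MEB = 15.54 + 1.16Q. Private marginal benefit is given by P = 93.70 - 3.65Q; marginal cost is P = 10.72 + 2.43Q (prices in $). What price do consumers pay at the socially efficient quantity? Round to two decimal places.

Social marginal benefit = demand + MEB = 109.24 - 2.49Q.
Set SMB = MC: 109.24 - 2.49Q = 10.72 + 2.43Q → Q* = 20.0244.
Consumer price on the demand curve at Q*: 93.70 − 3.65×20.0244 = 20.6109.

P = $20.61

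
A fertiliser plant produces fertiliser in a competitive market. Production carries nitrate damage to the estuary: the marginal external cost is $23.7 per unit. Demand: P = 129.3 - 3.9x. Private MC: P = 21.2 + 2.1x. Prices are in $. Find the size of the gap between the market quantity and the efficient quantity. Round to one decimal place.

4.0 units

Market equilibrium (private): 21.2 + 2.1x = 129.3 - 3.9x → x_m = 18.0167.
Social marginal cost = private MC + MEC = 44.9 + 2.1x.
Set SMC = demand: 44.9 + 2.1x = 129.3 - 3.9x → x* = 14.0667.
Gap = |18.0167 − 14.0667| = 3.9500.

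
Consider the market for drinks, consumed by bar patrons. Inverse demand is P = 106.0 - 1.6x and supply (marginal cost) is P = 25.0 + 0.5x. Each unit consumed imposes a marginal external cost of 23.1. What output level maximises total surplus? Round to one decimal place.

x* = 27.6

Social marginal benefit = demand − MEC = 82.9 - 1.6x.
Set SMB = MC: 82.9 - 1.6x = 25.0 + 0.5x → x* = 27.5714.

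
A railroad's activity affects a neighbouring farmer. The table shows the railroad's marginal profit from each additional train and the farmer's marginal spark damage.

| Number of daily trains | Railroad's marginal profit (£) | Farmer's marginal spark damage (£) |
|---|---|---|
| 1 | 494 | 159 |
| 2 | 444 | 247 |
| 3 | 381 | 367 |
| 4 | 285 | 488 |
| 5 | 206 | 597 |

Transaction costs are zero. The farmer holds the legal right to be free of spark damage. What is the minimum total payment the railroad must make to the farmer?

£773

Efficient level: marginal profit ≥ marginal spark damage through level 3, so k* = 3.
With the farmer holding the right, the railroad must at least compensate total damage at k*: 159 + 247 + 367 = 773.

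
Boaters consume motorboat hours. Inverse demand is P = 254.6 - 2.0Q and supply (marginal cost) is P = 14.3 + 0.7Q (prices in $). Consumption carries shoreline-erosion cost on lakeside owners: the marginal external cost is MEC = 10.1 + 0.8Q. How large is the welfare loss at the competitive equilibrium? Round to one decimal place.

DWL = $944.2

Market equilibrium (private): 14.3 + 0.7Q = 254.6 - 2.0Q → Q_m = 89.0000.
Social marginal benefit = demand − MEC = 244.5 - 2.8Q.
Set SMB = MC: 244.5 - 2.8Q = 14.3 + 0.7Q → Q* = 65.7714.
The loss is the area between SMB and MC from Q* to Q_m; with linear curves that's a triangle of height MEC(Q_m).
DWL = ½ × 23.2286 × 81.3000 = 944.2426.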